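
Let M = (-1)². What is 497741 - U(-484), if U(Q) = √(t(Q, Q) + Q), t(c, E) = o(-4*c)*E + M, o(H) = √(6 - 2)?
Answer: 497741 - I*√1451 ≈ 4.9774e+5 - 38.092*I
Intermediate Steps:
o(H) = 2 (o(H) = √4 = 2)
M = 1
t(c, E) = 1 + 2*E (t(c, E) = 2*E + 1 = 1 + 2*E)
U(Q) = √(1 + 3*Q) (U(Q) = √((1 + 2*Q) + Q) = √(1 + 3*Q))
497741 - U(-484) = 497741 - √(1 + 3*(-484)) = 497741 - √(1 - 1452) = 497741 - √(-1451) = 497741 - I*√1451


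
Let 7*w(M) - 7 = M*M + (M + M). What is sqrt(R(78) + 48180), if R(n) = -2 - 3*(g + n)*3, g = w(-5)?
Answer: sqrt(2324938)/7 ≈ 217.82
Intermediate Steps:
w(M) = 1 + M**2/7 + 2*M/7 (w(M) = 1 + (M*M + (M + M))/7 = 1 + (M**2 + 2*M)/7 = 1 + (M**2/7 + 2*M/7) = 1 + M**2/7 + 2*M/7)
g = 22/7 (g = 1 + (1/7)*(-5)**2 + (2/7)*(-5) = 1 + (1/7)*25 - 10/7 = 1 + 25/7 - 10/7 = 22/7 ≈ 3.1429)
R(n) = -212/7 - 9*n (R(n) = -2 - 3*(22/7 + n)*3 = -2 + (-66/7 - 3*n)*3 = -2 + (-198/7 - 9*n) = -212/7 - 9*n)
sqrt(R(78) + 48180) = sqrt((-212/7 - 9*78) + 48180) = sqrt((-212/7 - 702) + 48180) = sqrt(-5126/7 + 48180) = sqrt(332134/7) = sqrt(2324938)/7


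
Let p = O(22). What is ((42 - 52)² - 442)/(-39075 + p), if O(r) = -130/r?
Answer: 1881/214945 ≈ 0.0087511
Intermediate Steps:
p = -65/11 (p = -130/22 = -130*1/22 = -65/11 ≈ -5.9091)
((42 - 52)² - 442)/(-39075 + p) = ((42 - 52)² - 442)/(-39075 - 65/11) = ((-10)² - 442)/(-429890/11) = (100 - 442)*(-11/429890) = -342*(-11/429890) = 1881/214945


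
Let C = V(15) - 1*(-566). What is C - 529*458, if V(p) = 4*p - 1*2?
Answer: -241658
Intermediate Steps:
V(p) = -2 + 4*p (V(p) = 4*p - 2 = -2 + 4*p)
C = 624 (C = (-2 + 4*15) - 1*(-566) = (-2 + 60) + 566 = 58 + 566 = 624)
C - 529*458 = 624 - 529*458 = 624 - 242282 = -241658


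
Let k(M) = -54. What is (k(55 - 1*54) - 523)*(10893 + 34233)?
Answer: -26037702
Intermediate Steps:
(k(55 - 1*54) - 523)*(10893 + 34233) = (-54 - 523)*(10893 + 34233) = -577*45126 = -26037702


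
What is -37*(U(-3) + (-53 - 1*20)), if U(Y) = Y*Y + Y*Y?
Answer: 2035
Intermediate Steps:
U(Y) = 2*Y**2 (U(Y) = Y**2 + Y**2 = 2*Y**2)
-37*(U(-3) + (-53 - 1*20)) = -37*(2*(-3)**2 + (-53 - 1*20)) = -37*(2*9 + (-53 - 20)) = -37*(18 - 73) = -37*(-55) = 2035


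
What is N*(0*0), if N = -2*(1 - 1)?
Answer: 0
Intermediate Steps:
N = 0 (N = -2*0 = 0)
N*(0*0) = 0*(0*0) = 0*0 = 0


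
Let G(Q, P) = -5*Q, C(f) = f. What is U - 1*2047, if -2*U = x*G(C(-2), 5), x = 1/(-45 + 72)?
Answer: -55274/27 ≈ -2047.2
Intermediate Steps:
x = 1/27 ≈ 0.037037
U = -5/27 (U = -(-5*(-2))/54 = -10/54 = -½*10/27 = -5/27 ≈ -0.18519)
U - 1*2047 = -5/27 - 1*2047 = -5/27 - 2047 = -55274/27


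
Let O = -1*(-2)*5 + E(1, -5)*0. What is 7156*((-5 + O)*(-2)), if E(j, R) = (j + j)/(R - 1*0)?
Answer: -71560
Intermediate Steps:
E(j, R) = 2*j/R (E(j, R) = (2*j)/(R + 0) = (2*j)/R = 2*j/R)
O = 10 (O = -1*(-2)*5 + (2*1/(-5))*0 = 2*5 + (2*1*(-1/5))*0 = 10 - 2/5*0 = 10 + 0 = 10)
7156*((-5 + O)*(-2)) = 7156*((-5 + 10)*(-2)) = 7156*(5*(-2)) = 7156*(-10) = -71560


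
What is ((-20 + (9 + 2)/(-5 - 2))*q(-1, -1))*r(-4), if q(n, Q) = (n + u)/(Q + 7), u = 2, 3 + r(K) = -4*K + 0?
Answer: -1963/42 ≈ -46.738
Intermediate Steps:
r(K) = -3 - 4*K (r(K) = -3 + (-4*K + 0) = -3 - 4*K)
q(n, Q) = (2 + n)/(7 + Q) (q(n, Q) = (n + 2)/(Q + 7) = (2 + n)/(7 + Q))
((-20 + (9 + 2)/(-5 - 2))*q(-1, -1))*r(-4) = ((-20 + (9 + 2)/(-5 - 2))*((2 - 1)/(7 - 1)))*(-3 - 4*(-4)) = ((-20 + 11/(-7))*(1/6))*(-3 + 16) = ((-20 + 11*(-⅐))*((⅙)*1))*13 = ((-20 - 11/7)*(⅙))*13 = -151/7*⅙*13 = -151/42*13 = -1963/42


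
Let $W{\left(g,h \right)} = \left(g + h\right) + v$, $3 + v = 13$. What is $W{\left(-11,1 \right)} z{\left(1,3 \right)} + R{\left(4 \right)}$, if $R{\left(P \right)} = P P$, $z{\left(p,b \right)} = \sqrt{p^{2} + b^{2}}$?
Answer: $16$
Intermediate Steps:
$v = 10$ ($v = -3 + 13 = 10$)
$z{\left(p,b \right)} = \sqrt{b^{2} + p^{2}}$
$R{\left(P \right)} = P^{2}$
$W{\left(g,h \right)} = 10 + g + h$ ($W{\left(g,h \right)} = \left(g + h\right) + 10 = 10 + g + h$)
$W{\left(-11,1 \right)} z{\left(1,3 \right)} + R{\left(4 \right)} = \left(10 - 11 + 1\right) \sqrt{3^{2} + 1^{2}} + 4^{2} = 0 \sqrt{9 + 1} + 16 = 0 \sqrt{10} + 16 = 0 + 16 = 16$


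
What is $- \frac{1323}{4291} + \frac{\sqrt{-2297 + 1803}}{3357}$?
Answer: $- \frac{189}{613} + \frac{i \sqrt{494}}{3357} \approx -0.30832 + 0.0066208 i$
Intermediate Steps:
$- \frac{1323}{4291} + \frac{\sqrt{-2297 + 1803}}{3357} = \left(-1323\right) \frac{1}{4291} + \sqrt{-494} \cdot \frac{1}{3357} = - \frac{189}{613} + i \sqrt{494} \cdot \frac{1}{3357} = - \frac{189}{613} + \frac{i \sqrt{494}}{3357}$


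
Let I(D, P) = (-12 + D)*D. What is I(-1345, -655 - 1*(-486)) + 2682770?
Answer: 4507935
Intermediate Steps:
I(D, P) = D*(-12 + D)
I(-1345, -655 - 1*(-486)) + 2682770 = -1345*(-12 - 1345) + 2682770 = -1345*(-1357) + 2682770 = 1825165 + 2682770 = 4507935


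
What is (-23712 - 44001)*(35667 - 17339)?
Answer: -1241043864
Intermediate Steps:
(-23712 - 44001)*(35667 - 17339) = -67713*18328 = -1241043864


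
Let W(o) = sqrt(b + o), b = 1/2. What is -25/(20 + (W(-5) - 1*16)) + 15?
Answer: 415/41 + 75*I*sqrt(2)/41 ≈ 10.122 + 2.587*I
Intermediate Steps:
b = 1/2 ≈ 0.50000
W(o) = sqrt(1/2 + o)
-25/(20 + (W(-5) - 1*16)) + 15 = -25/(20 + (sqrt(2 + 4*(-5))/2 - 1*16)) + 15 = -25/(20 + (sqrt(2 - 20)/2 - 16)) + 15 = -25/(20 + (sqrt(-18)/2 - 16)) + 15 = -25/(20 + ((3*I*sqrt(2))/2 - 16)) + 15 = -25/(20 + (3*I*sqrt(2)/2 - 16)) + 15 = -25/(20 + (-16 + 3*I*sqrt(2)/2)) + 15 = -25/(4 + 3*I*sqrt(2)/2) + 15 = 15 - 25/(4 + 3*I*sqrt(2)/2)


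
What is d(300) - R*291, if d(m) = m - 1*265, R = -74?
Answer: 21569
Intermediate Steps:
d(m) = -265 + m (d(m) = m - 265 = -265 + m)
d(300) - R*291 = (-265 + 300) - (-74)*291 = 35 - 1*(-21534) = 35 + 21534 = 21569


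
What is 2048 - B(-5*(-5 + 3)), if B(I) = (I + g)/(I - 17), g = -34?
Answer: 14312/7 ≈ 2044.6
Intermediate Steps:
B(I) = (-34 + I)/(-17 + I) (B(I) = (I - 34)/(I - 17) = (-34 + I)/(-17 + I))
2048 - B(-5*(-5 + 3)) = 2048 - (-34 - 5*(-5 + 3))/(-17 - 5*(-5 + 3)) = 2048 - (-34 - 5*(-2))/(-17 - 5*(-2)) = 2048 - (-34 + 10)/(-17 + 10) = 2048 - (-24)/(-7) = 2048 - (-1)*(-24)/7 = 2048 - 1*24/7 = 2048 - 24/7 = 14312/7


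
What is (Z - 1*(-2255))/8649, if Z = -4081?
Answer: -1826/8649 ≈ -0.21112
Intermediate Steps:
(Z - 1*(-2255))/8649 = (-4081 - 1*(-2255))/8649 = (-4081 + 2255)*(1/8649) = -1826*1/8649 = -1826/8649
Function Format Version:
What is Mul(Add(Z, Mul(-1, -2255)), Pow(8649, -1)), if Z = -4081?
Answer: Rational(-1826, 8649) ≈ -0.21112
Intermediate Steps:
Mul(Add(Z, Mul(-1, -2255)), Pow(8649, -1)) = Mul(Add(-4081, Mul(-1, -2255)), Pow(8649, -1)) = Mul(Add(-4081, 2255), Rational(1, 8649)) = Mul(-1826, Rational(1, 8649)) = Rational(-1826, 8649)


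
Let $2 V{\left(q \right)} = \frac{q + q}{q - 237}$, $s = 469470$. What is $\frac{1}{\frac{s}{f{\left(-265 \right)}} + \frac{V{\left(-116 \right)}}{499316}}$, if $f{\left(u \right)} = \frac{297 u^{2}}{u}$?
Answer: $- \frac{231207150339}{1379134856663} \approx -0.16765$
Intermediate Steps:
$f{\left(u \right)} = 297 u$
$V{\left(q \right)} = \frac{q}{-237 + q}$ ($V{\left(q \right)} = \frac{\left(q + q\right) \frac{1}{q - 237}}{2} = \frac{2 q \frac{1}{-237 + q}}{2} = \frac{q}{-237 + q}$)
$\frac{1}{\frac{s}{f{\left(-265 \right)}} + \frac{V{\left(-116 \right)}}{499316}} = \frac{1}{\frac{469470}{297 \left(-265\right)} + \frac{\left(-116\right) \frac{1}{-237 - 116}}{499316}} = \frac{1}{\frac{469470}{-78705} + - \frac{116}{-353} \cdot \frac{1}{499316}} = \frac{1}{469470 \left(- \frac{1}{78705}\right) + \left(-116\right) \left(- \frac{1}{353}\right) \frac{1}{499316}} = \frac{1}{- \frac{31298}{5247} + \frac{116}{353} \cdot \frac{1}{499316}} = \frac{1}{- \frac{31298}{5247} + \frac{29}{44064637}} = \frac{1}{- \frac{1379134856663}{231207150339}} = - \frac{231207150339}{1379134856663}$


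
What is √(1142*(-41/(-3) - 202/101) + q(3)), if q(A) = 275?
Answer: √122385/3 ≈ 116.61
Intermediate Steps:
√(1142*(-41/(-3) - 202/101) + q(3)) = √(1142*(-41/(-3) - 202/101) + 275) = √(1142*(-41*(-⅓) - 202*1/101) + 275) = √(1142*(41/3 - 2) + 275) = √(1142*(35/3) + 275) = √(39970/3 + 275) = √(40795/3) = √122385/3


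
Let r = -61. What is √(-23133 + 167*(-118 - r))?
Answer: 6*I*√907 ≈ 180.7*I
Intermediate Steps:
√(-23133 + 167*(-118 - r)) = √(-23133 + 167*(-118 - 1*(-61))) = √(-23133 + 167*(-118 + 61)) = √(-23133 + 167*(-57)) = √(-23133 - 9519) = √(-32652) = 6*I*√907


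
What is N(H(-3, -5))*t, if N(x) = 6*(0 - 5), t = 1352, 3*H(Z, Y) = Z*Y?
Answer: -40560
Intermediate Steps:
H(Z, Y) = Y*Z/3 (H(Z, Y) = (Z*Y)/3 = (Y*Z)/3 = Y*Z/3)
N(x) = -30 (N(x) = 6*(-5) = -30)
N(H(-3, -5))*t = -30*1352 = -40560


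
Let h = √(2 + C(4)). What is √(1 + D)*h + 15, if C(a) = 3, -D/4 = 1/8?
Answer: 15 + √10/2 ≈ 16.581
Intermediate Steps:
D = -½ (D = -4/8 = -4*⅛ = -½ ≈ -0.50000)
h = √5 (h = √(2 + 3) = √5 ≈ 2.2361)
√(1 + D)*h + 15 = √(1 - ½)*√5 + 15 = √(½)*√5 + 15 = (√2/2)*√5 + 15 = √10/2 + 15 = 15 + √10/2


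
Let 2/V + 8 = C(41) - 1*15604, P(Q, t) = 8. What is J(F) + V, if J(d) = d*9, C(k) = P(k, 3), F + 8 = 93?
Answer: 5968529/7802 ≈ 765.00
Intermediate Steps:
F = 85 (F = -8 + 93 = 85)
C(k) = 8
J(d) = 9*d
V = -1/7802 (V = 2/(-8 + (8 - 1*15604)) = 2/(-8 + (8 - 15604)) = 2/(-8 - 15596) = 2/(-15604) = 2*(-1/15604) = -1/7802 ≈ -0.00012817)
J(F) + V = 9*85 - 1/7802 = 765 - 1/7802 = 5968529/7802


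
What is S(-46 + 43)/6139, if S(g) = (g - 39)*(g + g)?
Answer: 36/877 ≈ 0.041049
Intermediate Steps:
S(g) = 2*g*(-39 + g) (S(g) = (-39 + g)*(2*g) = 2*g*(-39 + g))
S(-46 + 43)/6139 = (2*(-46 + 43)*(-39 + (-46 + 43)))/6139 = (2*(-3)*(-39 - 3))*(1/6139) = (2*(-3)*(-42))*(1/6139) = 252*(1/6139) = 36/877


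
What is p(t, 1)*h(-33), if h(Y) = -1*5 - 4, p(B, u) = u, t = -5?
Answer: -9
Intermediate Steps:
h(Y) = -9 (h(Y) = -5 - 4 = -9)
p(t, 1)*h(-33) = 1*(-9) = -9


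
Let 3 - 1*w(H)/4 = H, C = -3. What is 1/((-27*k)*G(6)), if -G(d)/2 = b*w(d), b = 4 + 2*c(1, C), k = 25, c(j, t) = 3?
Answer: -1/162000 ≈ -6.1728e-6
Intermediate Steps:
w(H) = 12 - 4*H
b = 10 (b = 4 + 2*3 = 4 + 6 = 10)
G(d) = -240 + 80*d (G(d) = -20*(12 - 4*d) = -2*(120 - 40*d) = -240 + 80*d)
1/((-27*k)*G(6)) = 1/((-27*25)*(-240 + 80*6)) = 1/(-675*(-240 + 480)) = 1/(-675*240) = 1/(-162000) = -1/162000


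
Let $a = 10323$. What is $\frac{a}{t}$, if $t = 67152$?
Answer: $\frac{3441}{22384} \approx 0.15373$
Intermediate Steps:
$\frac{a}{t} = \frac{10323}{67152} = 10323 \cdot \frac{1}{67152} = \frac{3441}{22384}$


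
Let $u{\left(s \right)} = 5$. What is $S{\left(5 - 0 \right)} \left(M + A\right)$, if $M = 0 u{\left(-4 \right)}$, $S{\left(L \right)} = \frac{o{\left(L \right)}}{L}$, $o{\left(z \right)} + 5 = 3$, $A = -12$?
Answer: $\frac{24}{5} \approx 4.8$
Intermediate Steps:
$o{\left(z \right)} = -2$ ($o{\left(z \right)} = -5 + 3 = -2$)
$S{\left(L \right)} = - \frac{2}{L}$
$M = 0$ ($M = 0 \cdot 5 = 0$)
$S{\left(5 - 0 \right)} \left(M + A\right) = - \frac{2}{5 - 0} \left(0 - 12\right) = - \frac{2}{5 + 0} \left(-12\right) = - \frac{2}{5} \left(-12\right) = \left(-2\right) \frac{1}{5} \left(-12\right) = \left(- \frac{2}{5}\right) \left(-12\right) = \frac{24}{5}$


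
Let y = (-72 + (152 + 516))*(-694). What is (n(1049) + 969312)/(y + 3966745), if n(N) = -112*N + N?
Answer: 852873/3553121 ≈ 0.24003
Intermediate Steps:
n(N) = -111*N
y = -413624 (y = (-72 + 668)*(-694) = 596*(-694) = -413624)
(n(1049) + 969312)/(y + 3966745) = (-111*1049 + 969312)/(-413624 + 3966745) = (-116439 + 969312)/3553121 = 852873*(1/3553121) = 852873/3553121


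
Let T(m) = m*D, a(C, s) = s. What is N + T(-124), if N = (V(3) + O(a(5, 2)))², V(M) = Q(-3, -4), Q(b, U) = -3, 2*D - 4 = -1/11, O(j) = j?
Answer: -2655/11 ≈ -241.36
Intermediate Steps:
D = 43/22 (D = 2 + (-1/11)/2 = 2 + (-1*1/11)/2 = 2 + (½)*(-1/11) = 2 - 1/22 = 43/22 ≈ 1.9545)
V(M) = -3
T(m) = 43*m/22 (T(m) = m*(43/22) = 43*m/22)
N = 1 (N = (-3 + 2)² = (-1)² = 1)
N + T(-124) = 1 + (43/22)*(-124) = 1 - 2666/11 = -2655/11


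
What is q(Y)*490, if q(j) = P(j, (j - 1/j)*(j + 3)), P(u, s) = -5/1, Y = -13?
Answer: -2450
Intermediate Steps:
P(u, s) = -5 (P(u, s) = -5*1 = -5)
q(j) = -5
q(Y)*490 = -5*490 = -2450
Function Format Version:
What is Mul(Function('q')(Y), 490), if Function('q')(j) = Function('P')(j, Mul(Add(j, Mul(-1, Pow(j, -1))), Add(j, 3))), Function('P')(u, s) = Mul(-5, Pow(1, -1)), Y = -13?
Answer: -2450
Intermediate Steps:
Function('P')(u, s) = -5 (Function('P')(u, s) = Mul(-5, 1) = -5)
Function('q')(j) = -5
Mul(Function('q')(Y), 490) = Mul(-5, 490) = -2450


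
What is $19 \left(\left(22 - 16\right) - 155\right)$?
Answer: $-2831$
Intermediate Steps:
$19 \left(\left(22 - 16\right) - 155\right) = 19 \left(6 - 155\right) = 19 \left(-149\right) = -2831$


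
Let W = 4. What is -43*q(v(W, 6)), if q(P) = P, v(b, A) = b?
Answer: -172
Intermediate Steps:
-43*q(v(W, 6)) = -43*4 = -172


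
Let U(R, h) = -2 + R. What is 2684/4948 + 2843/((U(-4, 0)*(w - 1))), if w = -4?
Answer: 3536921/37110 ≈ 95.309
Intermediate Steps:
2684/4948 + 2843/((U(-4, 0)*(w - 1))) = 2684/4948 + 2843/(((-2 - 4)*(-4 - 1))) = 2684*(1/4948) + 2843/((-6*(-5))) = 671/1237 + 2843/30 = 3536921/37110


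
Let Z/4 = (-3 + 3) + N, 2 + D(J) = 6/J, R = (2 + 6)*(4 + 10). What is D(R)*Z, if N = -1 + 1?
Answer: 0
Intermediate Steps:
N = 0
R = 112 (R = 8*14 = 112)
D(J) = -2 + 6/J
Z = 0 (Z = 4*((-3 + 3) + 0) = 4*(0 + 0) = 4*0 = 0)
D(R)*Z = (-2 + 6/112)*0 = (-2 + 6*(1/112))*0 = (-2 + 3/56)*0 = -109/56*0 = 0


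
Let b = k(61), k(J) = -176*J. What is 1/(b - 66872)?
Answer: -1/77608 ≈ -1.2885e-5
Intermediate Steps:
b = -10736 (b = -176*61 = -10736)
1/(b - 66872) = 1/(-10736 - 66872) = 1/(-77608) = -1/77608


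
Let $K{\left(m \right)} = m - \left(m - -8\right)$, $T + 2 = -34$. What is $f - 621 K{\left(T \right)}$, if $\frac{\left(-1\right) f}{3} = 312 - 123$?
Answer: $4401$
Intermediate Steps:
$T = -36$ ($T = -2 - 34 = -36$)
$K{\left(m \right)} = -8$ ($K{\left(m \right)} = m - \left(m + 8\right) = m - \left(8 + m\right) = -8$)
$f = -567$ ($f = - 3 \left(312 - 123\right) = \left(-3\right) 189 = -567$)
$f - 621 K{\left(T \right)} = -567 - -4968 = -567 + 4968 = 4401$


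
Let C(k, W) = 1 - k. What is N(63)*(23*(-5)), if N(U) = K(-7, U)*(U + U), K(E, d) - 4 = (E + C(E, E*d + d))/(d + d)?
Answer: -58075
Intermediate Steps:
K(E, d) = 4 + 1/(2*d) (K(E, d) = 4 + (E + (1 - E))/(d + d) = 4 + 1/(2*d))
N(U) = 2*U*(4 + 1/(2*U)) (N(U) = (4 + 1/(2*U))*(U + U) = (4 + 1/(2*U))*(2*U) = 2*U*(4 + 1/(2*U)))
N(63)*(23*(-5)) = (1 + 8*63)*(23*(-5)) = (1 + 504)*(-115) = 505*(-115) = -58075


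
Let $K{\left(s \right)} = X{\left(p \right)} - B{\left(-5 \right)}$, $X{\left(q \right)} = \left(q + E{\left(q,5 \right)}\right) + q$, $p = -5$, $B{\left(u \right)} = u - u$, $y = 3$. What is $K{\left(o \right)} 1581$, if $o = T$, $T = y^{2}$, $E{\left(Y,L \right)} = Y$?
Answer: $-23715$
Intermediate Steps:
$T = 9$ ($T = 3^{2} = 9$)
$o = 9$
$B{\left(u \right)} = 0$
$X{\left(q \right)} = 3 q$ ($X{\left(q \right)} = \left(q + q\right) + q = 2 q + q = 3 q$)
$K{\left(s \right)} = -15$ ($K{\left(s \right)} = 3 \left(-5\right) - 0 = -15 + 0 = -15$)
$K{\left(o \right)} 1581 = \left(-15\right) 1581 = -23715$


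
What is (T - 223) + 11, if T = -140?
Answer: -352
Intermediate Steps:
(T - 223) + 11 = (-140 - 223) + 11 = -363 + 11 = -352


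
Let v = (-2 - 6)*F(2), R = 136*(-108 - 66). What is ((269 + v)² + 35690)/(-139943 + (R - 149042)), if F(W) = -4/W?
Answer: -116915/312649 ≈ -0.37395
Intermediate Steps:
R = -23664 (R = 136*(-174) = -23664)
v = 16 (v = (-2 - 6)*(-4/2) = -(-32)/2 = -8*(-2) = 16)
((269 + v)² + 35690)/(-139943 + (R - 149042)) = ((269 + 16)² + 35690)/(-139943 + (-23664 - 149042)) = (285² + 35690)/(-139943 - 172706) = (81225 + 35690)/(-312649) = 116915*(-1/312649) = -116915/312649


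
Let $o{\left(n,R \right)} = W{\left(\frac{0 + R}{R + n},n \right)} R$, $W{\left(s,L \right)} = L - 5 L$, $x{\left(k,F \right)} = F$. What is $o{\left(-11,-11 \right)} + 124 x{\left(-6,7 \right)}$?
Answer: $384$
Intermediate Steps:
$W{\left(s,L \right)} = - 4 L$
$o{\left(n,R \right)} = - 4 R n$ ($o{\left(n,R \right)} = - 4 n R = - 4 R n$)
$o{\left(-11,-11 \right)} + 124 x{\left(-6,7 \right)} = \left(-4\right) \left(-11\right) \left(-11\right) + 124 \cdot 7 = -484 + 868 = 384$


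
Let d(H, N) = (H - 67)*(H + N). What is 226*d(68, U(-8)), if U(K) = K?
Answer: 13560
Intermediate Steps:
d(H, N) = (-67 + H)*(H + N)
226*d(68, U(-8)) = 226*(68**2 - 67*68 - 67*(-8) + 68*(-8)) = 226*(4624 - 4556 + 536 - 544) = 226*60 = 13560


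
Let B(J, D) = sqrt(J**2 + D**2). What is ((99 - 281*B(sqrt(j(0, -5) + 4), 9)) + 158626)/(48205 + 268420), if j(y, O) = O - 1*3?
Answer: 6349/12665 - 281*sqrt(77)/316625 ≈ 0.49352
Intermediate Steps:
j(y, O) = -3 + O (j(y, O) = O - 3 = -3 + O)
B(J, D) = sqrt(D**2 + J**2)
((99 - 281*B(sqrt(j(0, -5) + 4), 9)) + 158626)/(48205 + 268420) = ((99 - 281*sqrt(9**2 + (sqrt((-3 - 5) + 4))**2)) + 158626)/(48205 + 268420) = ((99 - 281*sqrt(81 + (sqrt(-8 + 4))**2)) + 158626)/316625 = ((99 - 281*sqrt(81 + (sqrt(-4))**2)) + 158626)*(1/316625) = ((99 - 281*sqrt(81 + (2*I)**2)) + 158626)*(1/316625) = ((99 - 281*sqrt(81 - 4)) + 158626)*(1/316625) = ((99 - 281*sqrt(77)) + 158626)*(1/316625) = (158725 - 281*sqrt(77))*(1/316625) = 6349/12665 - 281*sqrt(77)/316625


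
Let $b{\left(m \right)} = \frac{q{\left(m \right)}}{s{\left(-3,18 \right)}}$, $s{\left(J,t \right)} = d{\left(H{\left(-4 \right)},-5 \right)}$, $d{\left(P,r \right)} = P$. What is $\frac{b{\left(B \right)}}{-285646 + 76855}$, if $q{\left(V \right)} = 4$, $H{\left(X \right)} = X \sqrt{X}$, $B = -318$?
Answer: $- \frac{i}{417582} \approx - 2.3947 \cdot 10^{-6} i$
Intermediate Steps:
$H{\left(X \right)} = X^{\frac{3}{2}}$
$s{\left(J,t \right)} = - 8 i$ ($s{\left(J,t \right)} = \left(-4\right)^{\frac{3}{2}} = - 8 i$)
$b{\left(m \right)} = \frac{i}{2}$ ($b{\left(m \right)} = \frac{4}{\left(-8\right) i} = 4 \frac{i}{8} = \frac{i}{2}$)
$\frac{b{\left(B \right)}}{-285646 + 76855} = \frac{\frac{1}{2} i}{-285646 + 76855} = \frac{\frac{1}{2} i}{-208791} = \frac{i}{2} \left(- \frac{1}{208791}\right) = - \frac{i}{417582}$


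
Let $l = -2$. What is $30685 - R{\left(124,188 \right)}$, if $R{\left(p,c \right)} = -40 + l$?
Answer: $30727$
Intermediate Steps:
$R{\left(p,c \right)} = -42$ ($R{\left(p,c \right)} = -40 - 2 = -42$)
$30685 - R{\left(124,188 \right)} = 30685 - -42 = 30685 + 42 = 30727$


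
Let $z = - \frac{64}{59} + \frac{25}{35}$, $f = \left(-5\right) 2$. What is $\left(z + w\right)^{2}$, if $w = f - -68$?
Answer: $\frac{566487601}{170569} \approx 3321.2$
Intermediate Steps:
$f = -10$
$w = 58$ ($w = -10 - -68 = -10 + 68 = 58$)
$z = - \frac{153}{413}$ ($z = \left(-64\right) \frac{1}{59} + 25 \cdot \frac{1}{35} = - \frac{64}{59} + \frac{5}{7} = - \frac{153}{413} \approx -0.37046$)
$\left(z + w\right)^{2} = \left(- \frac{153}{413} + 58\right)^{2} = \left(\frac{23801}{413}\right)^{2} = \frac{566487601}{170569}$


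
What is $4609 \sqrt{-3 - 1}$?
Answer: $9218 i \approx 9218.0 i$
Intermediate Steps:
$4609 \sqrt{-3 - 1} = 4609 \sqrt{-4} = 4609 \cdot 2 i = 9218 i$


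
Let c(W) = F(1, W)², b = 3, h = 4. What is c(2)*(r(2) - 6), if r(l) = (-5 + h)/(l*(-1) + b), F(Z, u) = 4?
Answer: -112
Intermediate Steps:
c(W) = 16 (c(W) = 4² = 16)
r(l) = -1/(3 - l) (r(l) = (-5 + 4)/(l*(-1) + 3) = -1/(-l + 3) = -1/(3 - l))
c(2)*(r(2) - 6) = 16*(1/(-3 + 2) - 6) = 16*(1/(-1) - 6) = 16*(-1 - 6) = 16*(-7) = -112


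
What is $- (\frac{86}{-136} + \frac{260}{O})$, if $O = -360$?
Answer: $\frac{829}{612} \approx 1.3546$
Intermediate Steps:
$- (\frac{86}{-136} + \frac{260}{O}) = - (\frac{86}{-136} + \frac{260}{-360}) = - (86 \left(- \frac{1}{136}\right) + 260 \left(- \frac{1}{360}\right)) = - (- \frac{43}{68} - \frac{13}{18}) = \left(-1\right) \left(- \frac{829}{612}\right) = \frac{829}{612}$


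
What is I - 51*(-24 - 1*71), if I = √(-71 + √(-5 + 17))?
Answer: 4845 + √(-71 + 2*√3) ≈ 4845.0 + 8.218*I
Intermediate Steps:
I = √(-71 + 2*√3) (I = √(-71 + √12) = √(-71 + 2*√3) ≈ 8.218*I)
I - 51*(-24 - 1*71) = √(-71 + 2*√3) - 51*(-24 - 1*71) = √(-71 + 2*√3) - 51*(-24 - 71) = √(-71 + 2*√3) - 51*(-95) = √(-71 + 2*√3) + 4845 = 4845 + √(-71 + 2*√3)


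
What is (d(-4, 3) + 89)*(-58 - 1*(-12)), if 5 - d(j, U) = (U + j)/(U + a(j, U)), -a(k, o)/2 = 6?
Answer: -38870/9 ≈ -4318.9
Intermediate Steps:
a(k, o) = -12 (a(k, o) = -2*6 = -12)
d(j, U) = 5 - (U + j)/(-12 + U) (d(j, U) = 5 - (U + j)/(U - 12) = 5 - (U + j)/(-12 + U))
(d(-4, 3) + 89)*(-58 - 1*(-12)) = ((-60 - 1*(-4) + 4*3)/(-12 + 3) + 89)*(-58 - 1*(-12)) = ((-60 + 4 + 12)/(-9) + 89)*(-58 + 12) = (-⅑*(-44) + 89)*(-46) = (44/9 + 89)*(-46) = (845/9)*(-46) = -38870/9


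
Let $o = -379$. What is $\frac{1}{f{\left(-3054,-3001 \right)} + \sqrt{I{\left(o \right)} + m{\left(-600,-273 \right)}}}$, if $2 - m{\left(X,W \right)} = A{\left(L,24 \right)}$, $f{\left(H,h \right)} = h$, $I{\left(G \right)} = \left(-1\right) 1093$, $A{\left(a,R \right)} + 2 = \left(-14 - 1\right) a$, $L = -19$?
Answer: $- \frac{3001}{9007375} - \frac{i \sqrt{1374}}{9007375} \approx -0.00033317 - 4.1152 \cdot 10^{-6} i$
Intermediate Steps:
$A{\left(a,R \right)} = -2 - 15 a$ ($A{\left(a,R \right)} = -2 + \left(-14 - 1\right) a = -2 - 15 a$)
$I{\left(G \right)} = -1093$
$m{\left(X,W \right)} = -281$ ($m{\left(X,W \right)} = 2 - \left(-2 - -285\right) = 2 - \left(-2 + 285\right) = 2 - 283 = -281$)
$\frac{1}{f{\left(-3054,-3001 \right)} + \sqrt{I{\left(o \right)} + m{\left(-600,-273 \right)}}} = \frac{1}{-3001 + \sqrt{-1093 - 281}} = \frac{1}{-3001 + \sqrt{-1374}} = \frac{1}{-3001 + i \sqrt{1374}}$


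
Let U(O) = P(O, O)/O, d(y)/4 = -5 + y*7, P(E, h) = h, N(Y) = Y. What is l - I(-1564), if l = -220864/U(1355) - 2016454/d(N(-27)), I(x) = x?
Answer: -84080173/388 ≈ -2.1670e+5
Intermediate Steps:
d(y) = -20 + 28*y (d(y) = 4*(-5 + y*7) = 4*(-5 + 7*y) = -20 + 28*y)
U(O) = 1 (U(O) = O/O = 1)
l = -84687005/388 (l = -220864/1 - 2016454/(-20 + 28*(-27)) = -220864*1 - 2016454/(-20 - 756) = -220864 - 2016454/(-776) = -220864 - 2016454*(-1/776) = -220864 + 1008227/388 = -84687005/388 ≈ -2.1827e+5)
l - I(-1564) = -84687005/388 - 1*(-1564) = -84687005/388 + 1564 = -84080173/388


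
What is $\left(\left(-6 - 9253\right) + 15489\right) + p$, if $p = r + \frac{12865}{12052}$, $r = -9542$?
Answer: $- \frac{39903359}{12052} \approx -3310.9$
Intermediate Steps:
$p = - \frac{114987319}{12052}$ ($p = -9542 + \frac{12865}{12052} = - \frac{114987319}{12052} \approx -9540.9$)
$\left(\left(-6 - 9253\right) + 15489\right) + p = \left(\left(-6 - 9253\right) + 15489\right) - \frac{114987319}{12052} = \left(-9259 + 15489\right) - \frac{114987319}{12052} = 6230 - \frac{114987319}{12052} = - \frac{39903359}{12052}$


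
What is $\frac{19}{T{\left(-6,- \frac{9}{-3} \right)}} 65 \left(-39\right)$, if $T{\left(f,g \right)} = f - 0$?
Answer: $\frac{16055}{2} \approx 8027.5$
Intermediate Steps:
$T{\left(f,g \right)} = f$ ($T{\left(f,g \right)} = f + 0 = f$)
$\frac{19}{T{\left(-6,- \frac{9}{-3} \right)}} 65 \left(-39\right) = \frac{19}{-6} \cdot 65 \left(-39\right) = 19 \left(- \frac{1}{6}\right) 65 \left(-39\right) = \left(- \frac{19}{6}\right) 65 \left(-39\right) = \left(- \frac{1235}{6}\right) \left(-39\right) = \frac{16055}{2}$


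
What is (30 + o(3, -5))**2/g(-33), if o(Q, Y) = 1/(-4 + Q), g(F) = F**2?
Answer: 841/1089 ≈ 0.77227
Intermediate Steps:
(30 + o(3, -5))**2/g(-33) = (30 + 1/(-4 + 3))**2/((-33)**2) = (30 + 1/(-1))**2/1089 = (30 - 1)**2*(1/1089) = 29**2*(1/1089) = 841*(1/1089) = 841/1089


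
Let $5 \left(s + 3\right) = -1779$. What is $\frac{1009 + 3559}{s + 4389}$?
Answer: $\frac{22840}{20151} \approx 1.1334$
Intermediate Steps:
$s = - \frac{1794}{5}$ ($s = -3 + \frac{1}{5} \left(-1779\right) = -3 - \frac{1779}{5} = - \frac{1794}{5} \approx -358.8$)
$\frac{1009 + 3559}{s + 4389} = \frac{1009 + 3559}{- \frac{1794}{5} + 4389} = \frac{4568}{\frac{20151}{5}} = 4568 \cdot \frac{5}{20151} = \frac{22840}{20151}$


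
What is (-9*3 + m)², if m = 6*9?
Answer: 729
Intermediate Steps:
m = 54
(-9*3 + m)² = (-9*3 + 54)² = (-27 + 54)² = 27² = 729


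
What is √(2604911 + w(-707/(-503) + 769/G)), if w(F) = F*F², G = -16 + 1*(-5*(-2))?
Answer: √47127638352304367886/9108324 ≈ 753.70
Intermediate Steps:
G = -6 (G = -16 + 1*10 = -16 + 10 = -6)
w(F) = F³
√(2604911 + w(-707/(-503) + 769/G)) = √(2604911 + (-707/(-503) + 769/(-6))³) = √(2604911 + (-707*(-1/503) + 769*(-⅙))³) = √(2604911 + (707/503 - 769/6)³) = √(2604911 + (-382565/3018)³) = √(2604911 - 55990675192212125/27488921832) = √(15615519666104827/27488921832) = √47127638352304367886/9108324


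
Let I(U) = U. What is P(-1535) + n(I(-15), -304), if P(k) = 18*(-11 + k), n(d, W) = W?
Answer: -28132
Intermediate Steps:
P(k) = -198 + 18*k
P(-1535) + n(I(-15), -304) = (-198 + 18*(-1535)) - 304 = (-198 - 27630) - 304 = -27828 - 304 = -28132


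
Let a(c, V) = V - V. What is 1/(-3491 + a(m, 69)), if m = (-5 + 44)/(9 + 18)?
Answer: -1/3491 ≈ -0.00028645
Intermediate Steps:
m = 13/9 (m = 39/27 = 39*(1/27) = 13/9 ≈ 1.4444)
a(c, V) = 0
1/(-3491 + a(m, 69)) = 1/(-3491 + 0) = 1/(-3491) = -1/3491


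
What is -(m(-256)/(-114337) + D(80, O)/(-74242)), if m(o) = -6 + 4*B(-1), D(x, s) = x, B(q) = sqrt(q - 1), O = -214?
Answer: 4350754/4244303777 + 4*I*sqrt(2)/114337 ≈ 0.0010251 + 4.9475e-5*I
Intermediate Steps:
B(q) = sqrt(-1 + q)
m(o) = -6 + 4*I*sqrt(2) (m(o) = -6 + 4*sqrt(-1 - 1) = -6 + 4*sqrt(-2) = -6 + 4*(I*sqrt(2)) = -6 + 4*I*sqrt(2))
-(m(-256)/(-114337) + D(80, O)/(-74242)) = -((-6 + 4*I*sqrt(2))/(-114337) + 80/(-74242)) = -((-6 + 4*I*sqrt(2))*(-1/114337) + 80*(-1/74242)) = -((6/114337 - 4*I*sqrt(2)/114337) - 40/37121) = -(-4350754/4244303777 - 4*I*sqrt(2)/114337) = 4350754/4244303777 + 4*I*sqrt(2)/114337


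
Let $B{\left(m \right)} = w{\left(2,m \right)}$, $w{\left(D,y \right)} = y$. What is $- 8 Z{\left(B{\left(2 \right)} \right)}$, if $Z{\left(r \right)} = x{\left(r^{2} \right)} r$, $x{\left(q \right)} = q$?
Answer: $-64$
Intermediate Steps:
$B{\left(m \right)} = m$
$Z{\left(r \right)} = r^{3}$ ($Z{\left(r \right)} = r^{2} r = r^{3}$)
$- 8 Z{\left(B{\left(2 \right)} \right)} = - 8 \cdot 2^{3} = \left(-8\right) 8 = -64$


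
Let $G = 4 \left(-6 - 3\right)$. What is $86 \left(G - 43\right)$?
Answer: $-6794$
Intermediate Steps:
$G = -36$ ($G = 4 \left(-9\right) = -36$)
$86 \left(G - 43\right) = 86 \left(-36 - 43\right) = 86 \left(-79\right) = -6794$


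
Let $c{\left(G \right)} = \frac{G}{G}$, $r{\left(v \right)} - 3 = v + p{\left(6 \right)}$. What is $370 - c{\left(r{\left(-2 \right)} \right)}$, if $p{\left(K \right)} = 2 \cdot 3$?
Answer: $369$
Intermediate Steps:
$p{\left(K \right)} = 6$
$r{\left(v \right)} = 9 + v$ ($r{\left(v \right)} = 3 + \left(v + 6\right) = 3 + \left(6 + v\right) = 9 + v$)
$c{\left(G \right)} = 1$
$370 - c{\left(r{\left(-2 \right)} \right)} = 370 - 1 = 369$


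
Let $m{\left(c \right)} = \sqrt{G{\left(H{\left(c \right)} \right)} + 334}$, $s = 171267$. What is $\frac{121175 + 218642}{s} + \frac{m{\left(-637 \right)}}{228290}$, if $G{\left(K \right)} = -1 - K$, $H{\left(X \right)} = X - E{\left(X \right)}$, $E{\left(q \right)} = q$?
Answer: $\frac{339817}{171267} + \frac{3 \sqrt{37}}{228290} \approx 1.9842$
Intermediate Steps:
$H{\left(X \right)} = 0$ ($H{\left(X \right)} = X - X = 0$)
$m{\left(c \right)} = 3 \sqrt{37}$ ($m{\left(c \right)} = \sqrt{\left(-1 - 0\right) + 334} = \sqrt{\left(-1 + 0\right) + 334} = \sqrt{-1 + 334} = \sqrt{333} = 3 \sqrt{37}$)
$\frac{121175 + 218642}{s} + \frac{m{\left(-637 \right)}}{228290} = \frac{121175 + 218642}{171267} + \frac{3 \sqrt{37}}{228290} = 339817 \cdot \frac{1}{171267} + 3 \sqrt{37} \cdot \frac{1}{228290} = \frac{339817}{171267} + \frac{3 \sqrt{37}}{228290}$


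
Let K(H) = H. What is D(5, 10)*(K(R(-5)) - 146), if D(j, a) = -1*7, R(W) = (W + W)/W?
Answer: 1008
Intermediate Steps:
R(W) = 2 (R(W) = (2*W)/W = 2)
D(j, a) = -7
D(5, 10)*(K(R(-5)) - 146) = -7*(2 - 146) = -7*(-144) = 1008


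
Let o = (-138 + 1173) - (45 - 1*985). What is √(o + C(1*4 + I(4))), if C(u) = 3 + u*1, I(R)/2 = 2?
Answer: √1986 ≈ 44.565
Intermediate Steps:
I(R) = 4 (I(R) = 2*2 = 4)
C(u) = 3 + u
o = 1975 (o = 1035 - (45 - 985) = 1035 - 1*(-940) = 1035 + 940 = 1975)
√(o + C(1*4 + I(4))) = √(1975 + (3 + (1*4 + 4))) = √(1975 + (3 + (4 + 4))) = √(1975 + (3 + 8)) = √(1975 + 11) = √1986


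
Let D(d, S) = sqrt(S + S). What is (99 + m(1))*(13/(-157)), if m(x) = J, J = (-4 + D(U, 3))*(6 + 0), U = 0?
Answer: -975/157 - 78*sqrt(6)/157 ≈ -7.4271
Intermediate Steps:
D(d, S) = sqrt(2)*sqrt(S) (D(d, S) = sqrt(2*S) = sqrt(2)*sqrt(S))
J = -24 + 6*sqrt(6) (J = (-4 + sqrt(2)*sqrt(3))*(6 + 0) = (-4 + sqrt(6))*6 = -24 + 6*sqrt(6) ≈ -9.3031)
m(x) = -24 + 6*sqrt(6)
(99 + m(1))*(13/(-157)) = (99 + (-24 + 6*sqrt(6)))*(13/(-157)) = (75 + 6*sqrt(6))*(13*(-1/157)) = (75 + 6*sqrt(6))*(-13/157) = -975/157 - 78*sqrt(6)/157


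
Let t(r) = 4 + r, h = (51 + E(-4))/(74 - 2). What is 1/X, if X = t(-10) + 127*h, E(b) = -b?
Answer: 72/6553 ≈ 0.010987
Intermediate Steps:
h = 55/72 (h = (51 - 1*(-4))/(74 - 2) = (51 + 4)/72 = 55*(1/72) = 55/72 ≈ 0.76389)
X = 6553/72 (X = (4 - 10) + 127*(55/72) = -6 + 6985/72 = 6553/72 ≈ 91.014)
1/X = 1/(6553/72) = 72/6553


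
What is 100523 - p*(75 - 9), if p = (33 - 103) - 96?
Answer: 111479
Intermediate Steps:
p = -166 (p = -70 - 96 = -166)
100523 - p*(75 - 9) = 100523 - (-166)*(75 - 9) = 100523 - (-166)*66 = 100523 - 1*(-10956) = 100523 + 10956 = 111479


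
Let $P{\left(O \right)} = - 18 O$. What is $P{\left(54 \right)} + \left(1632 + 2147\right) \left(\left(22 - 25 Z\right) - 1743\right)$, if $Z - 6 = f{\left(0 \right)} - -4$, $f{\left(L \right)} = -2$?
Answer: $-7260431$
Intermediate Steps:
$Z = 8$ ($Z = 6 - -2 = 6 + \left(-2 + 4\right) = 6 + 2 = 8$)
$P{\left(54 \right)} + \left(1632 + 2147\right) \left(\left(22 - 25 Z\right) - 1743\right) = \left(-18\right) 54 + \left(1632 + 2147\right) \left(\left(22 - 200\right) - 1743\right) = -972 + 3779 \left(\left(22 - 200\right) - 1743\right) = -972 + 3779 \left(-178 - 1743\right) = -972 + 3779 \left(-1921\right) = -972 - 7259459 = -7260431$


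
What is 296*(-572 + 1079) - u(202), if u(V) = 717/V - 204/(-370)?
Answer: 5608037391/37370 ≈ 1.5007e+5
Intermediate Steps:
u(V) = 102/185 + 717/V (u(V) = 717/V - 204*(-1/370) = 717/V + 102/185 = 102/185 + 717/V)
296*(-572 + 1079) - u(202) = 296*(-572 + 1079) - (102/185 + 717/202) = 296*507 - (102/185 + 717*(1/202)) = 150072 - (102/185 + 717/202) = 150072 - 1*153249/37370 = 150072 - 153249/37370 = 5608037391/37370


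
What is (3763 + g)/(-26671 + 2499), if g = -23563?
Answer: 4950/6043 ≈ 0.81913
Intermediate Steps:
(3763 + g)/(-26671 + 2499) = (3763 - 23563)/(-26671 + 2499) = -19800/(-24172) = -19800*(-1/24172) = 4950/6043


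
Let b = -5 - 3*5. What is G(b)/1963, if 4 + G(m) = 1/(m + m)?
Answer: -161/78520 ≈ -0.0020504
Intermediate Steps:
b = -20 (b = -5 - 15 = -20)
G(m) = -4 + 1/(2*m) (G(m) = -4 + 1/(m + m) = -4 + 1/(2*m))
G(b)/1963 = (-4 + (½)/(-20))/1963 = (-4 + (½)*(-1/20))*(1/1963) = (-4 - 1/40)*(1/1963) = -161/40*1/1963 = -161/78520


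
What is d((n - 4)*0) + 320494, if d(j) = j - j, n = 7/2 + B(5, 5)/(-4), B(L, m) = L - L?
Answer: 320494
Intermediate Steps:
B(L, m) = 0
n = 7/2 (n = 7/2 + 0/(-4) = 7*(½) + 0*(-¼) = 7/2 + 0 = 7/2 ≈ 3.5000)
d(j) = 0
d((n - 4)*0) + 320494 = 0 + 320494 = 320494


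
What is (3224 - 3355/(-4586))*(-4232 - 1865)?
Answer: -90166210043/4586 ≈ -1.9661e+7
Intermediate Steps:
(3224 - 3355/(-4586))*(-4232 - 1865) = (3224 - 3355*(-1/4586))*(-6097) = (3224 + 3355/4586)*(-6097) = (14788619/4586)*(-6097) = -90166210043/4586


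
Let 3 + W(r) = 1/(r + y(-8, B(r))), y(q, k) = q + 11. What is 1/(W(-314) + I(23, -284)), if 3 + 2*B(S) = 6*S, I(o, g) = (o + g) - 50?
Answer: -311/97655 ≈ -0.0031847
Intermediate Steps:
I(o, g) = -50 + g + o (I(o, g) = (g + o) - 50 = -50 + g + o)
B(S) = -3/2 + 3*S (B(S) = -3/2 + (6*S)/2 = -3/2 + 3*S)
y(q, k) = 11 + q
W(r) = -3 + 1/(3 + r) (W(r) = -3 + 1/(r + (11 - 8)) = -3 + 1/(r + 3) = -3 + 1/(3 + r))
1/(W(-314) + I(23, -284)) = 1/((-8 - 3*(-314))/(3 - 314) + (-50 - 284 + 23)) = 1/((-8 + 942)/(-311) - 311) = 1/(-1/311*934 - 311) = 1/(-934/311 - 311) = 1/(-97655/311) = -311/97655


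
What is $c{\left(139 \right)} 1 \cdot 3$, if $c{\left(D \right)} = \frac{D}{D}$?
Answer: $3$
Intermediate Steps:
$c{\left(D \right)} = 1$
$c{\left(139 \right)} 1 \cdot 3 = 1 \cdot 1 \cdot 3 = 1 \cdot 3 = 3$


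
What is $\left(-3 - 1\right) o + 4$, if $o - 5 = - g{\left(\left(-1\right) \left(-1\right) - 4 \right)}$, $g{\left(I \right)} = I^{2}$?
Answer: $20$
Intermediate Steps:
$o = -4$ ($o = 5 - \left(\left(-1\right) \left(-1\right) - 4\right)^{2} = 5 - \left(1 - 4\right)^{2} = 5 - \left(-3\right)^{2} = 5 - 9 = -4$)
$\left(-3 - 1\right) o + 4 = \left(-3 - 1\right) \left(-4\right) + 4 = \left(-4\right) \left(-4\right) + 4 = 16 + 4 = 20$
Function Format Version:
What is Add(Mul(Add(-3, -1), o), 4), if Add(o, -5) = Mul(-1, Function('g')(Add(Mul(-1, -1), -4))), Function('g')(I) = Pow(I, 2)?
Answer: 20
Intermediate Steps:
o = -4 (o = Add(5, Mul(-1, Pow(Add(Mul(-1, -1), -4), 2))) = Add(5, Mul(-1, Pow(Add(1, -4), 2))) = Add(5, Mul(-1, Pow(-3, 2))) = Add(5, Mul(-1, 9)) = Add(5, -9) = -4)
Add(Mul(Add(-3, -1), o), 4) = Add(Mul(Add(-3, -1), -4), 4) = Add(Mul(-4, -4), 4) = Add(16, 4) = 20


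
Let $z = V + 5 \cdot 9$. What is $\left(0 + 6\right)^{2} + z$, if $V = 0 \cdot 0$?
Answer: $81$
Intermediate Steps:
$V = 0$
$z = 45$ ($z = 0 + 5 \cdot 9 = 0 + 45 = 45$)
$\left(0 + 6\right)^{2} + z = \left(0 + 6\right)^{2} + 45 = 6^{2} + 45 = 36 + 45 = 81$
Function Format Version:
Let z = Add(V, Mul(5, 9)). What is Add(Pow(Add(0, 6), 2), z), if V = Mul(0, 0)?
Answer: 81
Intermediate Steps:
V = 0
z = 45 (z = Add(0, Mul(5, 9)) = Add(0, 45) = 45)
Add(Pow(Add(0, 6), 2), z) = Add(Pow(Add(0, 6), 2), 45) = Add(Pow(6, 2), 45) = Add(36, 45) = 81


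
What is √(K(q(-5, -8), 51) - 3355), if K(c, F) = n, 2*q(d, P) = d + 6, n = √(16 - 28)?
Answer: √(-3355 + 2*I*√3) ≈ 0.0299 + 57.922*I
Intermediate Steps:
n = 2*I*√3 (n = √(-12) = 2*I*√3 ≈ 3.4641*I)
q(d, P) = 3 + d/2 (q(d, P) = (d + 6)/2 = (6 + d)/2 = 3 + d/2)
K(c, F) = 2*I*√3
√(K(q(-5, -8), 51) - 3355) = √(2*I*√3 - 3355) = √(-3355 + 2*I*√3)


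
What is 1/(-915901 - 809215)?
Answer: -1/1725116 ≈ -5.7967e-7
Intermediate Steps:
1/(-915901 - 809215) = 1/(-1725116) = -1/1725116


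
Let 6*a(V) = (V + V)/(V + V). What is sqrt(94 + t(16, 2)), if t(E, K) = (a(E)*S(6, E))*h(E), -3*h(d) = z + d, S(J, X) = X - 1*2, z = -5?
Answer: sqrt(769)/3 ≈ 9.2436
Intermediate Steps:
S(J, X) = -2 + X (S(J, X) = X - 2 = -2 + X)
a(V) = 1/6 (a(V) = ((V + V)/(V + V))/6 = ((2*V)/((2*V)))/6 = ((2*V)*(1/(2*V)))/6 = (1/6)*1 = 1/6)
h(d) = 5/3 - d/3 (h(d) = -(-5 + d)/3 = 5/3 - d/3)
t(E, K) = (-1/3 + E/6)*(5/3 - E/3) (t(E, K) = ((-2 + E)/6)*(5/3 - E/3) = (-1/3 + E/6)*(5/3 - E/3))
sqrt(94 + t(16, 2)) = sqrt(94 - (-5 + 16)*(-2 + 16)/18) = sqrt(94 - 1/18*11*14) = sqrt(94 - 77/9) = sqrt(769/9) = sqrt(769)/3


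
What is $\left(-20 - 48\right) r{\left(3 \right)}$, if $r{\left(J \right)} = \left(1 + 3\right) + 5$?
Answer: $-612$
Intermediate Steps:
$r{\left(J \right)} = 9$ ($r{\left(J \right)} = 4 + 5 = 9$)
$\left(-20 - 48\right) r{\left(3 \right)} = \left(-20 - 48\right) 9 = \left(-68\right) 9 = -612$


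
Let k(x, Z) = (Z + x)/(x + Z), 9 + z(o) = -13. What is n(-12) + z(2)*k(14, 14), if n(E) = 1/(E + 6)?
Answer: -133/6 ≈ -22.167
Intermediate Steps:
z(o) = -22 (z(o) = -9 - 13 = -22)
k(x, Z) = 1 (k(x, Z) = (Z + x)/(Z + x) = 1)
n(E) = 1/(6 + E)
n(-12) + z(2)*k(14, 14) = 1/(6 - 12) - 22*1 = 1/(-6) - 22 = -⅙ - 22 = -133/6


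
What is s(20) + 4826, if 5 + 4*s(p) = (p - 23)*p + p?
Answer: 19259/4 ≈ 4814.8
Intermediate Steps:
s(p) = -5/4 + p/4 + p*(-23 + p)/4 (s(p) = -5/4 + ((p - 23)*p + p)/4 = -5/4 + ((-23 + p)*p + p)/4 = -5/4 + (p*(-23 + p) + p)/4 = -5/4 + (p + p*(-23 + p))/4 = -5/4 + (p/4 + p*(-23 + p)/4) = -5/4 + p/4 + p*(-23 + p)/4)
s(20) + 4826 = (-5/4 - 11/2*20 + (1/4)*20**2) + 4826 = (-5/4 - 110 + (1/4)*400) + 4826 = (-5/4 - 110 + 100) + 4826 = -45/4 + 4826 = 19259/4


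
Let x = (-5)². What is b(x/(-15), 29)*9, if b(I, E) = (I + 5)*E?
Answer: 870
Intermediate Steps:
x = 25
b(I, E) = E*(5 + I) (b(I, E) = (5 + I)*E = E*(5 + I))
b(x/(-15), 29)*9 = (29*(5 + 25/(-15)))*9 = (29*(5 + 25*(-1/15)))*9 = (29*(5 - 5/3))*9 = (29*(10/3))*9 = (290/3)*9 = 870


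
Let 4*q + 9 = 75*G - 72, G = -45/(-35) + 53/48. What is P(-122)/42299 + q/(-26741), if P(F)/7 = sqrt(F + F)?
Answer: -11003/11979968 + 14*I*sqrt(61)/42299 ≈ -0.00091845 + 0.002585*I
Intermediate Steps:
G = 803/336 (G = -45*(-1/35) + 53*(1/48) = 9/7 + 53/48 = 803/336 ≈ 2.3899)
q = 11003/448 (q = -9/4 + (75*(803/336) - 72)/4 = -9/4 + (20075/112 - 72)/4 = -9/4 + (1/4)*(12011/112) = -9/4 + 12011/448 = 11003/448 ≈ 24.560)
P(F) = 7*sqrt(2)*sqrt(F) (P(F) = 7*sqrt(F + F) = 7*sqrt(2*F) = 7*(sqrt(2)*sqrt(F)) = 7*sqrt(2)*sqrt(F))
P(-122)/42299 + q/(-26741) = (7*sqrt(2)*sqrt(-122))/42299 + (11003/448)/(-26741) = (7*sqrt(2)*(I*sqrt(122)))*(1/42299) + (11003/448)*(-1/26741) = (14*I*sqrt(61))*(1/42299) - 11003/11979968 = 14*I*sqrt(61)/42299 - 11003/11979968 = -11003/11979968 + 14*I*sqrt(61)/42299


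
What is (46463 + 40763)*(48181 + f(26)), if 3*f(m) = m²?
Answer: 12666872494/3 ≈ 4.2223e+9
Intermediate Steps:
f(m) = m²/3
(46463 + 40763)*(48181 + f(26)) = (46463 + 40763)*(48181 + (⅓)*26²) = 87226*(48181 + (⅓)*676) = 87226*(48181 + 676/3) = 87226*(145219/3) = 12666872494/3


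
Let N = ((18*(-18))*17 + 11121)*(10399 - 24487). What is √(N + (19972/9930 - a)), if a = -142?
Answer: 16*I*√7614513037410/4965 ≈ 8892.5*I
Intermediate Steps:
N = -79075944 (N = (-324*17 + 11121)*(-14088) = (-5508 + 11121)*(-14088) = 5613*(-14088) = -79075944)
√(N + (19972/9930 - a)) = √(-79075944 + (19972/9930 - 1*(-142))) = √(-79075944 + (19972*(1/9930) + 142)) = √(-79075944 + (9986/4965 + 142)) = √(-79075944 + 715016/4965) = √(-392611346944/4965) = 16*I*√7614513037410/4965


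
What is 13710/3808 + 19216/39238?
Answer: 152781877/37354576 ≈ 4.0900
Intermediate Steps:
13710/3808 + 19216/39238 = 13710*(1/3808) + 19216*(1/39238) = 6855/1904 + 9608/19619 = 152781877/37354576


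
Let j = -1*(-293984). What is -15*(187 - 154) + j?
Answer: 293489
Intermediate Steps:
j = 293984
-15*(187 - 154) + j = -15*(187 - 154) + 293984 = -15*33 + 293984 = -495 + 293984 = 293489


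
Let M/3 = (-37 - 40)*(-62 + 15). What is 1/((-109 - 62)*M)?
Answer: -1/1856547 ≈ -5.3863e-7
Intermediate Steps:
M = 10857 (M = 3*((-37 - 40)*(-62 + 15)) = 3*(-77*(-47)) = 3*3619 = 10857)
1/((-109 - 62)*M) = 1/((-109 - 62)*10857) = 1/(-171*10857) = 1/(-1856547) = -1/1856547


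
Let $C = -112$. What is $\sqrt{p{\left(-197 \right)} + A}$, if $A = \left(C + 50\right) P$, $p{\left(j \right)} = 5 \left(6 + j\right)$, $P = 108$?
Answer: $i \sqrt{7651} \approx 87.47 i$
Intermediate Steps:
$p{\left(j \right)} = 30 + 5 j$
$A = -6696$ ($A = \left(-112 + 50\right) 108 = \left(-62\right) 108 = -6696$)
$\sqrt{p{\left(-197 \right)} + A} = \sqrt{\left(30 + 5 \left(-197\right)\right) - 6696} = \sqrt{\left(30 - 985\right) - 6696} = \sqrt{-955 - 6696} = \sqrt{-7651} = i \sqrt{7651}$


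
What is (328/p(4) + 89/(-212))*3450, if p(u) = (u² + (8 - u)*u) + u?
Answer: 9535225/318 ≈ 29985.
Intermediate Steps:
p(u) = u + u² + u*(8 - u) (p(u) = (u² + u*(8 - u)) + u = u + u² + u*(8 - u))
(328/p(4) + 89/(-212))*3450 = (328/((9*4)) + 89/(-212))*3450 = (328/36 + 89*(-1/212))*3450 = (328*(1/36) - 89/212)*3450 = (82/9 - 89/212)*3450 = (16583/1908)*3450 = 9535225/318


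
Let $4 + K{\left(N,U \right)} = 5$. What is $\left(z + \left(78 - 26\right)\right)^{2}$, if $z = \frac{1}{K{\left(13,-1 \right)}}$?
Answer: $2809$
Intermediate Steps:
$K{\left(N,U \right)} = 1$ ($K{\left(N,U \right)} = -4 + 5 = 1$)
$z = 1$ ($z = 1^{-1} = 1$)
$\left(z + \left(78 - 26\right)\right)^{2} = \left(1 + \left(78 - 26\right)\right)^{2} = \left(1 + 52\right)^{2} = 53^{2} = 2809$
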